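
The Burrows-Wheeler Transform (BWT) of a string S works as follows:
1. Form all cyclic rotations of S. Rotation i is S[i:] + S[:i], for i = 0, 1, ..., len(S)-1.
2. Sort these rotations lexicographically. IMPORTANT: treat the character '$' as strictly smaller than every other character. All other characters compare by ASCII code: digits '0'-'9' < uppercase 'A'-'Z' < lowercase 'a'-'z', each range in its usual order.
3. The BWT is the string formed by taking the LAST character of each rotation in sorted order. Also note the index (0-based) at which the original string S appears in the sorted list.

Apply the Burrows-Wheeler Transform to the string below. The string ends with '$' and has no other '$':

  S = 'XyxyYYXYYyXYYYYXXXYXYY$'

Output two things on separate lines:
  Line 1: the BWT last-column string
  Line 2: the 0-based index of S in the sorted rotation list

Answer: YYXXYyY$YYXYXYyYXXYyYxX
7

Derivation:
All 23 rotations (rotation i = S[i:]+S[:i]):
  rot[0] = XyxyYYXYYyXYYYYXXXYXYY$
  rot[1] = yxyYYXYYyXYYYYXXXYXYY$X
  rot[2] = xyYYXYYyXYYYYXXXYXYY$Xy
  rot[3] = yYYXYYyXYYYYXXXYXYY$Xyx
  rot[4] = YYXYYyXYYYYXXXYXYY$Xyxy
  rot[5] = YXYYyXYYYYXXXYXYY$XyxyY
  rot[6] = XYYyXYYYYXXXYXYY$XyxyYY
  rot[7] = YYyXYYYYXXXYXYY$XyxyYYX
  rot[8] = YyXYYYYXXXYXYY$XyxyYYXY
  rot[9] = yXYYYYXXXYXYY$XyxyYYXYY
  rot[10] = XYYYYXXXYXYY$XyxyYYXYYy
  rot[11] = YYYYXXXYXYY$XyxyYYXYYyX
  rot[12] = YYYXXXYXYY$XyxyYYXYYyXY
  rot[13] = YYXXXYXYY$XyxyYYXYYyXYY
  rot[14] = YXXXYXYY$XyxyYYXYYyXYYY
  rot[15] = XXXYXYY$XyxyYYXYYyXYYYY
  rot[16] = XXYXYY$XyxyYYXYYyXYYYYX
  rot[17] = XYXYY$XyxyYYXYYyXYYYYXX
  rot[18] = YXYY$XyxyYYXYYyXYYYYXXX
  rot[19] = XYY$XyxyYYXYYyXYYYYXXXY
  rot[20] = YY$XyxyYYXYYyXYYYYXXXYX
  rot[21] = Y$XyxyYYXYYyXYYYYXXXYXY
  rot[22] = $XyxyYYXYYyXYYYYXXXYXYY
Sorted (with $ < everything):
  sorted[0] = $XyxyYYXYYyXYYYYXXXYXYY  (last char: 'Y')
  sorted[1] = XXXYXYY$XyxyYYXYYyXYYYY  (last char: 'Y')
  sorted[2] = XXYXYY$XyxyYYXYYyXYYYYX  (last char: 'X')
  sorted[3] = XYXYY$XyxyYYXYYyXYYYYXX  (last char: 'X')
  sorted[4] = XYY$XyxyYYXYYyXYYYYXXXY  (last char: 'Y')
  sorted[5] = XYYYYXXXYXYY$XyxyYYXYYy  (last char: 'y')
  sorted[6] = XYYyXYYYYXXXYXYY$XyxyYY  (last char: 'Y')
  sorted[7] = XyxyYYXYYyXYYYYXXXYXYY$  (last char: '$')
  sorted[8] = Y$XyxyYYXYYyXYYYYXXXYXY  (last char: 'Y')
  sorted[9] = YXXXYXYY$XyxyYYXYYyXYYY  (last char: 'Y')
  sorted[10] = YXYY$XyxyYYXYYyXYYYYXXX  (last char: 'X')
  sorted[11] = YXYYyXYYYYXXXYXYY$XyxyY  (last char: 'Y')
  sorted[12] = YY$XyxyYYXYYyXYYYYXXXYX  (last char: 'X')
  sorted[13] = YYXXXYXYY$XyxyYYXYYyXYY  (last char: 'Y')
  sorted[14] = YYXYYyXYYYYXXXYXYY$Xyxy  (last char: 'y')
  sorted[15] = YYYXXXYXYY$XyxyYYXYYyXY  (last char: 'Y')
  sorted[16] = YYYYXXXYXYY$XyxyYYXYYyX  (last char: 'X')
  sorted[17] = YYyXYYYYXXXYXYY$XyxyYYX  (last char: 'X')
  sorted[18] = YyXYYYYXXXYXYY$XyxyYYXY  (last char: 'Y')
  sorted[19] = xyYYXYYyXYYYYXXXYXYY$Xy  (last char: 'y')
  sorted[20] = yXYYYYXXXYXYY$XyxyYYXYY  (last char: 'Y')
  sorted[21] = yYYXYYyXYYYYXXXYXYY$Xyx  (last char: 'x')
  sorted[22] = yxyYYXYYyXYYYYXXXYXYY$X  (last char: 'X')
Last column: YYXXYyY$YYXYXYyYXXYyYxX
Original string S is at sorted index 7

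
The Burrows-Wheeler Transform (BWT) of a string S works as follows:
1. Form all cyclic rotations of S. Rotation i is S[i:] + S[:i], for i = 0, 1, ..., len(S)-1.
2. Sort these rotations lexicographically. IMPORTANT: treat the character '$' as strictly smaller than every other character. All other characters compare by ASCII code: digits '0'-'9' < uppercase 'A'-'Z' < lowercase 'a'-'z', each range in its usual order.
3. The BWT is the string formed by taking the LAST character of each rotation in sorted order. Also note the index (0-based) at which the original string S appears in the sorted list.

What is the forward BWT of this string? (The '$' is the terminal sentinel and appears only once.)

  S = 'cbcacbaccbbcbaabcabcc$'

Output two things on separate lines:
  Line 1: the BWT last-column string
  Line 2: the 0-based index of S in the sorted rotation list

Answer: cbaccbcccacbacbbbac$ba
19

Derivation:
All 22 rotations (rotation i = S[i:]+S[:i]):
  rot[0] = cbcacbaccbbcbaabcabcc$
  rot[1] = bcacbaccbbcbaabcabcc$c
  rot[2] = cacbaccbbcbaabcabcc$cb
  rot[3] = acbaccbbcbaabcabcc$cbc
  rot[4] = cbaccbbcbaabcabcc$cbca
  rot[5] = baccbbcbaabcabcc$cbcac
  rot[6] = accbbcbaabcabcc$cbcacb
  rot[7] = ccbbcbaabcabcc$cbcacba
  rot[8] = cbbcbaabcabcc$cbcacbac
  rot[9] = bbcbaabcabcc$cbcacbacc
  rot[10] = bcbaabcabcc$cbcacbaccb
  rot[11] = cbaabcabcc$cbcacbaccbb
  rot[12] = baabcabcc$cbcacbaccbbc
  rot[13] = aabcabcc$cbcacbaccbbcb
  rot[14] = abcabcc$cbcacbaccbbcba
  rot[15] = bcabcc$cbcacbaccbbcbaa
  rot[16] = cabcc$cbcacbaccbbcbaab
  rot[17] = abcc$cbcacbaccbbcbaabc
  rot[18] = bcc$cbcacbaccbbcbaabca
  rot[19] = cc$cbcacbaccbbcbaabcab
  rot[20] = c$cbcacbaccbbcbaabcabc
  rot[21] = $cbcacbaccbbcbaabcabcc
Sorted (with $ < everything):
  sorted[0] = $cbcacbaccbbcbaabcabcc  (last char: 'c')
  sorted[1] = aabcabcc$cbcacbaccbbcb  (last char: 'b')
  sorted[2] = abcabcc$cbcacbaccbbcba  (last char: 'a')
  sorted[3] = abcc$cbcacbaccbbcbaabc  (last char: 'c')
  sorted[4] = acbaccbbcbaabcabcc$cbc  (last char: 'c')
  sorted[5] = accbbcbaabcabcc$cbcacb  (last char: 'b')
  sorted[6] = baabcabcc$cbcacbaccbbc  (last char: 'c')
  sorted[7] = baccbbcbaabcabcc$cbcac  (last char: 'c')
  sorted[8] = bbcbaabcabcc$cbcacbacc  (last char: 'c')
  sorted[9] = bcabcc$cbcacbaccbbcbaa  (last char: 'a')
  sorted[10] = bcacbaccbbcbaabcabcc$c  (last char: 'c')
  sorted[11] = bcbaabcabcc$cbcacbaccb  (last char: 'b')
  sorted[12] = bcc$cbcacbaccbbcbaabca  (last char: 'a')
  sorted[13] = c$cbcacbaccbbcbaabcabc  (last char: 'c')
  sorted[14] = cabcc$cbcacbaccbbcbaab  (last char: 'b')
  sorted[15] = cacbaccbbcbaabcabcc$cb  (last char: 'b')
  sorted[16] = cbaabcabcc$cbcacbaccbb  (last char: 'b')
  sorted[17] = cbaccbbcbaabcabcc$cbca  (last char: 'a')
  sorted[18] = cbbcbaabcabcc$cbcacbac  (last char: 'c')
  sorted[19] = cbcacbaccbbcbaabcabcc$  (last char: '$')
  sorted[20] = cc$cbcacbaccbbcbaabcab  (last char: 'b')
  sorted[21] = ccbbcbaabcabcc$cbcacba  (last char: 'a')
Last column: cbaccbcccacbacbbbac$ba
Original string S is at sorted index 19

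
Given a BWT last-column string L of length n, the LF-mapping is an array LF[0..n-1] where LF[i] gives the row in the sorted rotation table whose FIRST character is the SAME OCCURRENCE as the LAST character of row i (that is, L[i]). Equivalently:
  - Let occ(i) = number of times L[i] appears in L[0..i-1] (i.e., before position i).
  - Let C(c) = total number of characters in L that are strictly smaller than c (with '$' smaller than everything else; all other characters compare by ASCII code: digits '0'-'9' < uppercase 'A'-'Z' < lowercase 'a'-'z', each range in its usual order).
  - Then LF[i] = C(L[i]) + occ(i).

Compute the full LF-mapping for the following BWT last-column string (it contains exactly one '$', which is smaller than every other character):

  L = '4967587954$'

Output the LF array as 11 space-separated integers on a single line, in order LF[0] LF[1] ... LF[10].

Char counts: '$':1, '4':2, '5':2, '6':1, '7':2, '8':1, '9':2
C (first-col start): C('$')=0, C('4')=1, C('5')=3, C('6')=5, C('7')=6, C('8')=8, C('9')=9
L[0]='4': occ=0, LF[0]=C('4')+0=1+0=1
L[1]='9': occ=0, LF[1]=C('9')+0=9+0=9
L[2]='6': occ=0, LF[2]=C('6')+0=5+0=5
L[3]='7': occ=0, LF[3]=C('7')+0=6+0=6
L[4]='5': occ=0, LF[4]=C('5')+0=3+0=3
L[5]='8': occ=0, LF[5]=C('8')+0=8+0=8
L[6]='7': occ=1, LF[6]=C('7')+1=6+1=7
L[7]='9': occ=1, LF[7]=C('9')+1=9+1=10
L[8]='5': occ=1, LF[8]=C('5')+1=3+1=4
L[9]='4': occ=1, LF[9]=C('4')+1=1+1=2
L[10]='$': occ=0, LF[10]=C('$')+0=0+0=0

Answer: 1 9 5 6 3 8 7 10 4 2 0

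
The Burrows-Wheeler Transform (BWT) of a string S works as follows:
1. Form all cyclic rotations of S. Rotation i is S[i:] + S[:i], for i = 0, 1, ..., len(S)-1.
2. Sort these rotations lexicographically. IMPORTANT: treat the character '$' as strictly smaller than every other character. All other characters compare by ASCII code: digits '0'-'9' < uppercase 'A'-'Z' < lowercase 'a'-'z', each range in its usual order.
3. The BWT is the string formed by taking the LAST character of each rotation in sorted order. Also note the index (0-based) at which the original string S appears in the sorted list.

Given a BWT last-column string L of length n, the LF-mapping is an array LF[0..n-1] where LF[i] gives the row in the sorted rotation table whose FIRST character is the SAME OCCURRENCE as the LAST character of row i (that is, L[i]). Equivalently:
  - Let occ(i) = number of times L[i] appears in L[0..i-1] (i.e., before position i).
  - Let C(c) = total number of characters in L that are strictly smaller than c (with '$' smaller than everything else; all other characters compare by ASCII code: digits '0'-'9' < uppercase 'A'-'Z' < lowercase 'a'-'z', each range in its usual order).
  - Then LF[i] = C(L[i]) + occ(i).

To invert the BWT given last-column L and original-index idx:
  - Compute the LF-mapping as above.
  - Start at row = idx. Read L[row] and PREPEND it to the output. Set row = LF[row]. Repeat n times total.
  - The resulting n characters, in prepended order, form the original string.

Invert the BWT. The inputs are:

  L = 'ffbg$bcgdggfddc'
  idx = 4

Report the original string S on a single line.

Answer: cgfgcdgdgfbbdf$

Derivation:
LF mapping: 8 9 1 11 0 2 3 12 5 13 14 10 6 7 4
Walk LF starting at row 4, prepending L[row]:
  step 1: row=4, L[4]='$', prepend. Next row=LF[4]=0
  step 2: row=0, L[0]='f', prepend. Next row=LF[0]=8
  step 3: row=8, L[8]='d', prepend. Next row=LF[8]=5
  step 4: row=5, L[5]='b', prepend. Next row=LF[5]=2
  step 5: row=2, L[2]='b', prepend. Next row=LF[2]=1
  step 6: row=1, L[1]='f', prepend. Next row=LF[1]=9
  step 7: row=9, L[9]='g', prepend. Next row=LF[9]=13
  step 8: row=13, L[13]='d', prepend. Next row=LF[13]=7
  step 9: row=7, L[7]='g', prepend. Next row=LF[7]=12
  step 10: row=12, L[12]='d', prepend. Next row=LF[12]=6
  step 11: row=6, L[6]='c', prepend. Next row=LF[6]=3
  step 12: row=3, L[3]='g', prepend. Next row=LF[3]=11
  step 13: row=11, L[11]='f', prepend. Next row=LF[11]=10
  step 14: row=10, L[10]='g', prepend. Next row=LF[10]=14
  step 15: row=14, L[14]='c', prepend. Next row=LF[14]=4
Reversed output: cgfgcdgdgfbbdf$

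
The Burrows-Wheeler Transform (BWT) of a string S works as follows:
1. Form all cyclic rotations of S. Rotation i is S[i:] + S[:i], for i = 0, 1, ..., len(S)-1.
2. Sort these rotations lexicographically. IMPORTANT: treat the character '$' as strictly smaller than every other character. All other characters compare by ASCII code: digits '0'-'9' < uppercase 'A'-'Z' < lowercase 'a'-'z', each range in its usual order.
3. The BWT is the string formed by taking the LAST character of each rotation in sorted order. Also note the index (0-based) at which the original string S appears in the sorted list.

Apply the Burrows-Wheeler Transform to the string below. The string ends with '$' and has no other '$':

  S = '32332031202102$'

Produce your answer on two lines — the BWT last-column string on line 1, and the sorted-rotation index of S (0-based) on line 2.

Answer: 2122230130303$2
13

Derivation:
All 15 rotations (rotation i = S[i:]+S[:i]):
  rot[0] = 32332031202102$
  rot[1] = 2332031202102$3
  rot[2] = 332031202102$32
  rot[3] = 32031202102$323
  rot[4] = 2031202102$3233
  rot[5] = 031202102$32332
  rot[6] = 31202102$323320
  rot[7] = 1202102$3233203
  rot[8] = 202102$32332031
  rot[9] = 02102$323320312
  rot[10] = 2102$3233203120
  rot[11] = 102$32332031202
  rot[12] = 02$323320312021
  rot[13] = 2$3233203120210
  rot[14] = $32332031202102
Sorted (with $ < everything):
  sorted[0] = $32332031202102  (last char: '2')
  sorted[1] = 02$323320312021  (last char: '1')
  sorted[2] = 02102$323320312  (last char: '2')
  sorted[3] = 031202102$32332  (last char: '2')
  sorted[4] = 102$32332031202  (last char: '2')
  sorted[5] = 1202102$3233203  (last char: '3')
  sorted[6] = 2$3233203120210  (last char: '0')
  sorted[7] = 202102$32332031  (last char: '1')
  sorted[8] = 2031202102$3233  (last char: '3')
  sorted[9] = 2102$3233203120  (last char: '0')
  sorted[10] = 2332031202102$3  (last char: '3')
  sorted[11] = 31202102$323320  (last char: '0')
  sorted[12] = 32031202102$323  (last char: '3')
  sorted[13] = 32332031202102$  (last char: '$')
  sorted[14] = 332031202102$32  (last char: '2')
Last column: 2122230130303$2
Original string S is at sorted index 13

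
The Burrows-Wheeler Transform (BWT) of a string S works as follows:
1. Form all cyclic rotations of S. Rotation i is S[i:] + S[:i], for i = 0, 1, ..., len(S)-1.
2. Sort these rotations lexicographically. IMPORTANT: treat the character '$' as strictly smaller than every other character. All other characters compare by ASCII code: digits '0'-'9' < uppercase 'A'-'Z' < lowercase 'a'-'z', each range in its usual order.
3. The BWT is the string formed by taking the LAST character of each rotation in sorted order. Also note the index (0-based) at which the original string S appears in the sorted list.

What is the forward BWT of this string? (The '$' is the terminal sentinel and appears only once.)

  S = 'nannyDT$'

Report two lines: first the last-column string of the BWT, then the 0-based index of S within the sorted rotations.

Answer: TyDn$ann
4

Derivation:
All 8 rotations (rotation i = S[i:]+S[:i]):
  rot[0] = nannyDT$
  rot[1] = annyDT$n
  rot[2] = nnyDT$na
  rot[3] = nyDT$nan
  rot[4] = yDT$nann
  rot[5] = DT$nanny
  rot[6] = T$nannyD
  rot[7] = $nannyDT
Sorted (with $ < everything):
  sorted[0] = $nannyDT  (last char: 'T')
  sorted[1] = DT$nanny  (last char: 'y')
  sorted[2] = T$nannyD  (last char: 'D')
  sorted[3] = annyDT$n  (last char: 'n')
  sorted[4] = nannyDT$  (last char: '$')
  sorted[5] = nnyDT$na  (last char: 'a')
  sorted[6] = nyDT$nan  (last char: 'n')
  sorted[7] = yDT$nann  (last char: 'n')
Last column: TyDn$ann
Original string S is at sorted index 4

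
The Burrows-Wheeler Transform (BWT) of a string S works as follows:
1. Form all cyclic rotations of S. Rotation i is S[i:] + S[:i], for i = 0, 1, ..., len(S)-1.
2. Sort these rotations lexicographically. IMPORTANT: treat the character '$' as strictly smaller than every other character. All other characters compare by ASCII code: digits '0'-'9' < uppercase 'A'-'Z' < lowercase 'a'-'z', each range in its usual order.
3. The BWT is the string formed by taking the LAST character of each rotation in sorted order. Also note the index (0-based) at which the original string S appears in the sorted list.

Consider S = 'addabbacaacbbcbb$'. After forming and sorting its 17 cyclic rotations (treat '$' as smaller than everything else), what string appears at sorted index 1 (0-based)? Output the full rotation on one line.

All 17 rotations (rotation i = S[i:]+S[:i]):
  rot[0] = addabbacaacbbcbb$
  rot[1] = ddabbacaacbbcbb$a
  rot[2] = dabbacaacbbcbb$ad
  rot[3] = abbacaacbbcbb$add
  rot[4] = bbacaacbbcbb$adda
  rot[5] = bacaacbbcbb$addab
  rot[6] = acaacbbcbb$addabb
  rot[7] = caacbbcbb$addabba
  rot[8] = aacbbcbb$addabbac
  rot[9] = acbbcbb$addabbaca
  rot[10] = cbbcbb$addabbacaa
  rot[11] = bbcbb$addabbacaac
  rot[12] = bcbb$addabbacaacb
  rot[13] = cbb$addabbacaacbb
  rot[14] = bb$addabbacaacbbc
  rot[15] = b$addabbacaacbbcb
  rot[16] = $addabbacaacbbcbb
Sorted (with $ < everything):
  sorted[0] = $addabbacaacbbcbb
  sorted[1] = aacbbcbb$addabbac
  sorted[2] = abbacaacbbcbb$add
  sorted[3] = acaacbbcbb$addabb
  sorted[4] = acbbcbb$addabbaca
  sorted[5] = addabbacaacbbcbb$
  sorted[6] = b$addabbacaacbbcb
  sorted[7] = bacaacbbcbb$addab
  sorted[8] = bb$addabbacaacbbc
  sorted[9] = bbacaacbbcbb$adda
  sorted[10] = bbcbb$addabbacaac
  sorted[11] = bcbb$addabbacaacb
  sorted[12] = caacbbcbb$addabba
  sorted[13] = cbb$addabbacaacbb
  sorted[14] = cbbcbb$addabbacaa
  sorted[15] = dabbacaacbbcbb$ad
  sorted[16] = ddabbacaacbbcbb$a
sorted[1] = aacbbcbb$addabbac

Answer: aacbbcbb$addabbac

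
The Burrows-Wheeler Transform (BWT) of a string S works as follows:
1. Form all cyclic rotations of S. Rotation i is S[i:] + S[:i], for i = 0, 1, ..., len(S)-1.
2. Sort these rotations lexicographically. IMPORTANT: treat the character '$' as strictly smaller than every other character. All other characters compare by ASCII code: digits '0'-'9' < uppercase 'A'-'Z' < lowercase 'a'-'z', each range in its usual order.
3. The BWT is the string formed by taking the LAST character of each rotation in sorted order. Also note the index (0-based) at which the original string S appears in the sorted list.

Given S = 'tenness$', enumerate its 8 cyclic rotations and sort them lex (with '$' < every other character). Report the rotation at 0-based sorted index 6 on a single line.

Answer: ss$tenne

Derivation:
All 8 rotations (rotation i = S[i:]+S[:i]):
  rot[0] = tenness$
  rot[1] = enness$t
  rot[2] = nness$te
  rot[3] = ness$ten
  rot[4] = ess$tenn
  rot[5] = ss$tenne
  rot[6] = s$tennes
  rot[7] = $tenness
Sorted (with $ < everything):
  sorted[0] = $tenness
  sorted[1] = enness$t
  sorted[2] = ess$tenn
  sorted[3] = ness$ten
  sorted[4] = nness$te
  sorted[5] = s$tennes
  sorted[6] = ss$tenne
  sorted[7] = tenness$
sorted[6] = ss$tenne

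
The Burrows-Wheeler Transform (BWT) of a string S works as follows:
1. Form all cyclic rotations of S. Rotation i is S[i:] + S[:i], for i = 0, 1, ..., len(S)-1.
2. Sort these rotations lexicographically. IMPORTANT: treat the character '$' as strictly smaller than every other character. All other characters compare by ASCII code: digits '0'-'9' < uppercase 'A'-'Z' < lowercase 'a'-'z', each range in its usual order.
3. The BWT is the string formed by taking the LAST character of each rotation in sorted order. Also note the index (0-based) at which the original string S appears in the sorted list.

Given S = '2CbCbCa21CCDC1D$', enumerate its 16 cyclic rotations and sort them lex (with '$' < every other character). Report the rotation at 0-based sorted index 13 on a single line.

All 16 rotations (rotation i = S[i:]+S[:i]):
  rot[0] = 2CbCbCa21CCDC1D$
  rot[1] = CbCbCa21CCDC1D$2
  rot[2] = bCbCa21CCDC1D$2C
  rot[3] = CbCa21CCDC1D$2Cb
  rot[4] = bCa21CCDC1D$2CbC
  rot[5] = Ca21CCDC1D$2CbCb
  rot[6] = a21CCDC1D$2CbCbC
  rot[7] = 21CCDC1D$2CbCbCa
  rot[8] = 1CCDC1D$2CbCbCa2
  rot[9] = CCDC1D$2CbCbCa21
  rot[10] = CDC1D$2CbCbCa21C
  rot[11] = DC1D$2CbCbCa21CC
  rot[12] = C1D$2CbCbCa21CCD
  rot[13] = 1D$2CbCbCa21CCDC
  rot[14] = D$2CbCbCa21CCDC1
  rot[15] = $2CbCbCa21CCDC1D
Sorted (with $ < everything):
  sorted[0] = $2CbCbCa21CCDC1D
  sorted[1] = 1CCDC1D$2CbCbCa2
  sorted[2] = 1D$2CbCbCa21CCDC
  sorted[3] = 21CCDC1D$2CbCbCa
  sorted[4] = 2CbCbCa21CCDC1D$
  sorted[5] = C1D$2CbCbCa21CCD
  sorted[6] = CCDC1D$2CbCbCa21
  sorted[7] = CDC1D$2CbCbCa21C
  sorted[8] = Ca21CCDC1D$2CbCb
  sorted[9] = CbCa21CCDC1D$2Cb
  sorted[10] = CbCbCa21CCDC1D$2
  sorted[11] = D$2CbCbCa21CCDC1
  sorted[12] = DC1D$2CbCbCa21CC
  sorted[13] = a21CCDC1D$2CbCbC
  sorted[14] = bCa21CCDC1D$2CbC
  sorted[15] = bCbCa21CCDC1D$2C
sorted[13] = a21CCDC1D$2CbCbC

Answer: a21CCDC1D$2CbCbC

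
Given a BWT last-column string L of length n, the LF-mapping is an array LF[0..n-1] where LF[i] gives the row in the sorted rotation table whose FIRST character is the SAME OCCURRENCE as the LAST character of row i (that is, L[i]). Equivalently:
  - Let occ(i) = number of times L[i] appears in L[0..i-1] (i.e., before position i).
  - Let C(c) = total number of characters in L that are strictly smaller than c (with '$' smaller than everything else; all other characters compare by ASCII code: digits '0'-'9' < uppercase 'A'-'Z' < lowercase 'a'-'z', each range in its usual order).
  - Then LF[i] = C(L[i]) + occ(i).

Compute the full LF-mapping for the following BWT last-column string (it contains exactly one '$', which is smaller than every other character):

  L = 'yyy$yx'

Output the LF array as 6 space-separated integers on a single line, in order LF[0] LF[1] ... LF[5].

Answer: 2 3 4 0 5 1

Derivation:
Char counts: '$':1, 'x':1, 'y':4
C (first-col start): C('$')=0, C('x')=1, C('y')=2
L[0]='y': occ=0, LF[0]=C('y')+0=2+0=2
L[1]='y': occ=1, LF[1]=C('y')+1=2+1=3
L[2]='y': occ=2, LF[2]=C('y')+2=2+2=4
L[3]='$': occ=0, LF[3]=C('$')+0=0+0=0
L[4]='y': occ=3, LF[4]=C('y')+3=2+3=5
L[5]='x': occ=0, LF[5]=C('x')+0=1+0=1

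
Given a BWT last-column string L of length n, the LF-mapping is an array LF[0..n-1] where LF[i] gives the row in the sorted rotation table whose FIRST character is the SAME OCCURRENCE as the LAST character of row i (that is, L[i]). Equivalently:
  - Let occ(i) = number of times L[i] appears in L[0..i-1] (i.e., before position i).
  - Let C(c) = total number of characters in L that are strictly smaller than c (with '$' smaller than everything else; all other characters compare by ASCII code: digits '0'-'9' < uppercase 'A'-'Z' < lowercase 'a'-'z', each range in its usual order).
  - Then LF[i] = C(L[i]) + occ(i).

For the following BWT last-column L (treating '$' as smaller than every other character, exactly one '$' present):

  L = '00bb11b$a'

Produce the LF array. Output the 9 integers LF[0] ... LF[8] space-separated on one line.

Char counts: '$':1, '0':2, '1':2, 'a':1, 'b':3
C (first-col start): C('$')=0, C('0')=1, C('1')=3, C('a')=5, C('b')=6
L[0]='0': occ=0, LF[0]=C('0')+0=1+0=1
L[1]='0': occ=1, LF[1]=C('0')+1=1+1=2
L[2]='b': occ=0, LF[2]=C('b')+0=6+0=6
L[3]='b': occ=1, LF[3]=C('b')+1=6+1=7
L[4]='1': occ=0, LF[4]=C('1')+0=3+0=3
L[5]='1': occ=1, LF[5]=C('1')+1=3+1=4
L[6]='b': occ=2, LF[6]=C('b')+2=6+2=8
L[7]='$': occ=0, LF[7]=C('$')+0=0+0=0
L[8]='a': occ=0, LF[8]=C('a')+0=5+0=5

Answer: 1 2 6 7 3 4 8 0 5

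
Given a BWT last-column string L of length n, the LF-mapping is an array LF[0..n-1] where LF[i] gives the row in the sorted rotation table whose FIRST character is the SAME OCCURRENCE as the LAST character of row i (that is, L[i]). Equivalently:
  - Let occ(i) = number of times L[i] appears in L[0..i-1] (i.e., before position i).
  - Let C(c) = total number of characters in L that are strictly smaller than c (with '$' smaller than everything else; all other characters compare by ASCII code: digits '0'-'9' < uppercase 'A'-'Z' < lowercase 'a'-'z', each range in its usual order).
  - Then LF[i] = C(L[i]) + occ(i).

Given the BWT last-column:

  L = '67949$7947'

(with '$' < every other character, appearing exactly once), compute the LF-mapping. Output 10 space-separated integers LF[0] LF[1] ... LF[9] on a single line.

Char counts: '$':1, '4':2, '6':1, '7':3, '9':3
C (first-col start): C('$')=0, C('4')=1, C('6')=3, C('7')=4, C('9')=7
L[0]='6': occ=0, LF[0]=C('6')+0=3+0=3
L[1]='7': occ=0, LF[1]=C('7')+0=4+0=4
L[2]='9': occ=0, LF[2]=C('9')+0=7+0=7
L[3]='4': occ=0, LF[3]=C('4')+0=1+0=1
L[4]='9': occ=1, LF[4]=C('9')+1=7+1=8
L[5]='$': occ=0, LF[5]=C('$')+0=0+0=0
L[6]='7': occ=1, LF[6]=C('7')+1=4+1=5
L[7]='9': occ=2, LF[7]=C('9')+2=7+2=9
L[8]='4': occ=1, LF[8]=C('4')+1=1+1=2
L[9]='7': occ=2, LF[9]=C('7')+2=4+2=6

Answer: 3 4 7 1 8 0 5 9 2 6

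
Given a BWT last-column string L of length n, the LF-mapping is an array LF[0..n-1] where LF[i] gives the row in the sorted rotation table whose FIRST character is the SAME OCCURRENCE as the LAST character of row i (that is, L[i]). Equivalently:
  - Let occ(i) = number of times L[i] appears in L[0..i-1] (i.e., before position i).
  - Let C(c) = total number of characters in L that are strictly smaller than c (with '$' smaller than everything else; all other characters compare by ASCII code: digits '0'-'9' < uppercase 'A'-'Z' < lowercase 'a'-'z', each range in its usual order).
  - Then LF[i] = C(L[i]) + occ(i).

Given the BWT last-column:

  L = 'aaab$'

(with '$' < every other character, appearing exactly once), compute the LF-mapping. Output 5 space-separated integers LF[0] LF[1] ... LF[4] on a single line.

Char counts: '$':1, 'a':3, 'b':1
C (first-col start): C('$')=0, C('a')=1, C('b')=4
L[0]='a': occ=0, LF[0]=C('a')+0=1+0=1
L[1]='a': occ=1, LF[1]=C('a')+1=1+1=2
L[2]='a': occ=2, LF[2]=C('a')+2=1+2=3
L[3]='b': occ=0, LF[3]=C('b')+0=4+0=4
L[4]='$': occ=0, LF[4]=C('$')+0=0+0=0

Answer: 1 2 3 4 0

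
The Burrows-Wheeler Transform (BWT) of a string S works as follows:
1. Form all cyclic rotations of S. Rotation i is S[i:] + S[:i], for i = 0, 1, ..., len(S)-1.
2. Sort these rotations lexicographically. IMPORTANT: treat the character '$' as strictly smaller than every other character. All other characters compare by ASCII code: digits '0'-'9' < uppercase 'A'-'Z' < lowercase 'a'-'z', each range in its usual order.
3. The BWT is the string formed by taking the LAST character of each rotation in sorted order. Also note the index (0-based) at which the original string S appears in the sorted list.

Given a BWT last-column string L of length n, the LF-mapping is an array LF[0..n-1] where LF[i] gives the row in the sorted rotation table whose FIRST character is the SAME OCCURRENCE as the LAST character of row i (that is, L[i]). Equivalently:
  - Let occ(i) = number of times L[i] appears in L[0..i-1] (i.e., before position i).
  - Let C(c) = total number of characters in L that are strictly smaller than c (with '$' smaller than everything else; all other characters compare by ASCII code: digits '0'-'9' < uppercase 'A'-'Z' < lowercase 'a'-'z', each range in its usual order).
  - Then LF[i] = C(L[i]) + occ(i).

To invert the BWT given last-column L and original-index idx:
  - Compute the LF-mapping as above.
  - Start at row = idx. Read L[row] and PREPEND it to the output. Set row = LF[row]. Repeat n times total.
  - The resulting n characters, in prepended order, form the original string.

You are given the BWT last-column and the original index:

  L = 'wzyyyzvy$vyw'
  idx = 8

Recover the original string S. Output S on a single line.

Answer: yywzyvyzvyw$

Derivation:
LF mapping: 3 10 5 6 7 11 1 8 0 2 9 4
Walk LF starting at row 8, prepending L[row]:
  step 1: row=8, L[8]='$', prepend. Next row=LF[8]=0
  step 2: row=0, L[0]='w', prepend. Next row=LF[0]=3
  step 3: row=3, L[3]='y', prepend. Next row=LF[3]=6
  step 4: row=6, L[6]='v', prepend. Next row=LF[6]=1
  step 5: row=1, L[1]='z', prepend. Next row=LF[1]=10
  step 6: row=10, L[10]='y', prepend. Next row=LF[10]=9
  step 7: row=9, L[9]='v', prepend. Next row=LF[9]=2
  step 8: row=2, L[2]='y', prepend. Next row=LF[2]=5
  step 9: row=5, L[5]='z', prepend. Next row=LF[5]=11
  step 10: row=11, L[11]='w', prepend. Next row=LF[11]=4
  step 11: row=4, L[4]='y', prepend. Next row=LF[4]=7
  step 12: row=7, L[7]='y', prepend. Next row=LF[7]=8
Reversed output: yywzyvyzvyw$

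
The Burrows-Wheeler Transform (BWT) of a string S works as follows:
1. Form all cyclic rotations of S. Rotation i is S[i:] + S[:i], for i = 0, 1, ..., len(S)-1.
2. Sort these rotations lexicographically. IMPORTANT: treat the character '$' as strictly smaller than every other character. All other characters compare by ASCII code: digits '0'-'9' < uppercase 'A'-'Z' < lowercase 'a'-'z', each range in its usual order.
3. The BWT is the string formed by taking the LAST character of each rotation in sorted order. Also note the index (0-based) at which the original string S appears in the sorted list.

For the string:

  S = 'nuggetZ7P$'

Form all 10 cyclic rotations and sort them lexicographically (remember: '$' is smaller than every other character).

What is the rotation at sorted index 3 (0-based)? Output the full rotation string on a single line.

Answer: Z7P$nugget

Derivation:
All 10 rotations (rotation i = S[i:]+S[:i]):
  rot[0] = nuggetZ7P$
  rot[1] = uggetZ7P$n
  rot[2] = ggetZ7P$nu
  rot[3] = getZ7P$nug
  rot[4] = etZ7P$nugg
  rot[5] = tZ7P$nugge
  rot[6] = Z7P$nugget
  rot[7] = 7P$nuggetZ
  rot[8] = P$nuggetZ7
  rot[9] = $nuggetZ7P
Sorted (with $ < everything):
  sorted[0] = $nuggetZ7P
  sorted[1] = 7P$nuggetZ
  sorted[2] = P$nuggetZ7
  sorted[3] = Z7P$nugget
  sorted[4] = etZ7P$nugg
  sorted[5] = getZ7P$nug
  sorted[6] = ggetZ7P$nu
  sorted[7] = nuggetZ7P$
  sorted[8] = tZ7P$nugge
  sorted[9] = uggetZ7P$n
sorted[3] = Z7P$nugget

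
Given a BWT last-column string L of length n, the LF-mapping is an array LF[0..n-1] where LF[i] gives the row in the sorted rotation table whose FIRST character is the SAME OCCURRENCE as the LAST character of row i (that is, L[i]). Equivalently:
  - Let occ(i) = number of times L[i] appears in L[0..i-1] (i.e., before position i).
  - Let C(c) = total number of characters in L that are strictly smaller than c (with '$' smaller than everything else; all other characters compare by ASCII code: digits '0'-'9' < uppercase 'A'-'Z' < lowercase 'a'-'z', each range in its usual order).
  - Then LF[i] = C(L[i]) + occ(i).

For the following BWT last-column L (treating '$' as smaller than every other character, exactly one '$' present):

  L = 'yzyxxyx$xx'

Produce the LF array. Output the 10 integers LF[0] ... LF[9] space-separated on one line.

Char counts: '$':1, 'x':5, 'y':3, 'z':1
C (first-col start): C('$')=0, C('x')=1, C('y')=6, C('z')=9
L[0]='y': occ=0, LF[0]=C('y')+0=6+0=6
L[1]='z': occ=0, LF[1]=C('z')+0=9+0=9
L[2]='y': occ=1, LF[2]=C('y')+1=6+1=7
L[3]='x': occ=0, LF[3]=C('x')+0=1+0=1
L[4]='x': occ=1, LF[4]=C('x')+1=1+1=2
L[5]='y': occ=2, LF[5]=C('y')+2=6+2=8
L[6]='x': occ=2, LF[6]=C('x')+2=1+2=3
L[7]='$': occ=0, LF[7]=C('$')+0=0+0=0
L[8]='x': occ=3, LF[8]=C('x')+3=1+3=4
L[9]='x': occ=4, LF[9]=C('x')+4=1+4=5

Answer: 6 9 7 1 2 8 3 0 4 5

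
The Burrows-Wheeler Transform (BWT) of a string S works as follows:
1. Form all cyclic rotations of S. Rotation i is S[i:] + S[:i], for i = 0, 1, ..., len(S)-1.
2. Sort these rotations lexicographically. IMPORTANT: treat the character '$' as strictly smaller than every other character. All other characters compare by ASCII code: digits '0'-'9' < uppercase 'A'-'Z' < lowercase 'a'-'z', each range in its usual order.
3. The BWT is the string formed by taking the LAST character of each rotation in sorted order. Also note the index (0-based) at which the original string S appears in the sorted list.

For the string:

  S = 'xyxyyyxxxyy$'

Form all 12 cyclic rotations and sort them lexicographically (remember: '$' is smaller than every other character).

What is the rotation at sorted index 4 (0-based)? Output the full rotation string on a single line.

All 12 rotations (rotation i = S[i:]+S[:i]):
  rot[0] = xyxyyyxxxyy$
  rot[1] = yxyyyxxxyy$x
  rot[2] = xyyyxxxyy$xy
  rot[3] = yyyxxxyy$xyx
  rot[4] = yyxxxyy$xyxy
  rot[5] = yxxxyy$xyxyy
  rot[6] = xxxyy$xyxyyy
  rot[7] = xxyy$xyxyyyx
  rot[8] = xyy$xyxyyyxx
  rot[9] = yy$xyxyyyxxx
  rot[10] = y$xyxyyyxxxy
  rot[11] = $xyxyyyxxxyy
Sorted (with $ < everything):
  sorted[0] = $xyxyyyxxxyy
  sorted[1] = xxxyy$xyxyyy
  sorted[2] = xxyy$xyxyyyx
  sorted[3] = xyxyyyxxxyy$
  sorted[4] = xyy$xyxyyyxx
  sorted[5] = xyyyxxxyy$xy
  sorted[6] = y$xyxyyyxxxy
  sorted[7] = yxxxyy$xyxyy
  sorted[8] = yxyyyxxxyy$x
  sorted[9] = yy$xyxyyyxxx
  sorted[10] = yyxxxyy$xyxy
  sorted[11] = yyyxxxyy$xyx
sorted[4] = xyy$xyxyyyxx

Answer: xyy$xyxyyyxx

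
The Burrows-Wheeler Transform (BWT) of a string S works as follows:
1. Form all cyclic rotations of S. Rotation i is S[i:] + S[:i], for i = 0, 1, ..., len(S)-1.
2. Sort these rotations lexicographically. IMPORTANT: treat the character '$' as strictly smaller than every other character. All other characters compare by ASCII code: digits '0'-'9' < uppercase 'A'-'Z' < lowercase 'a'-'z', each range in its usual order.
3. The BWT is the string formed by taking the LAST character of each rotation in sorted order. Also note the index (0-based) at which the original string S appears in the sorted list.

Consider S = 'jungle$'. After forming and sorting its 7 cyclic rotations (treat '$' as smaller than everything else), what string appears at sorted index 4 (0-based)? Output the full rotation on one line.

All 7 rotations (rotation i = S[i:]+S[:i]):
  rot[0] = jungle$
  rot[1] = ungle$j
  rot[2] = ngle$ju
  rot[3] = gle$jun
  rot[4] = le$jung
  rot[5] = e$jungl
  rot[6] = $jungle
Sorted (with $ < everything):
  sorted[0] = $jungle
  sorted[1] = e$jungl
  sorted[2] = gle$jun
  sorted[3] = jungle$
  sorted[4] = le$jung
  sorted[5] = ngle$ju
  sorted[6] = ungle$j
sorted[4] = le$jung

Answer: le$jung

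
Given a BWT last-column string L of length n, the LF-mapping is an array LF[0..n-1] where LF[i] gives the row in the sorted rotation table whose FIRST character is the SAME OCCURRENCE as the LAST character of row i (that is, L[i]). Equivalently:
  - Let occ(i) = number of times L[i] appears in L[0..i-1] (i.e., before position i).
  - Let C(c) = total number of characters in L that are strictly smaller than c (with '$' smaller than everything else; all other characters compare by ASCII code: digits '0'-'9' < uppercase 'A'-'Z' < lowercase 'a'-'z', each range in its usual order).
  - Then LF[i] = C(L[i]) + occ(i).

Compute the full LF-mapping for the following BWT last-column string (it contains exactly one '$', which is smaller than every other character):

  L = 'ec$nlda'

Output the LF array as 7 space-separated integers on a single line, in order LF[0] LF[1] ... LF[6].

Char counts: '$':1, 'a':1, 'c':1, 'd':1, 'e':1, 'l':1, 'n':1
C (first-col start): C('$')=0, C('a')=1, C('c')=2, C('d')=3, C('e')=4, C('l')=5, C('n')=6
L[0]='e': occ=0, LF[0]=C('e')+0=4+0=4
L[1]='c': occ=0, LF[1]=C('c')+0=2+0=2
L[2]='$': occ=0, LF[2]=C('$')+0=0+0=0
L[3]='n': occ=0, LF[3]=C('n')+0=6+0=6
L[4]='l': occ=0, LF[4]=C('l')+0=5+0=5
L[5]='d': occ=0, LF[5]=C('d')+0=3+0=3
L[6]='a': occ=0, LF[6]=C('a')+0=1+0=1

Answer: 4 2 0 6 5 3 1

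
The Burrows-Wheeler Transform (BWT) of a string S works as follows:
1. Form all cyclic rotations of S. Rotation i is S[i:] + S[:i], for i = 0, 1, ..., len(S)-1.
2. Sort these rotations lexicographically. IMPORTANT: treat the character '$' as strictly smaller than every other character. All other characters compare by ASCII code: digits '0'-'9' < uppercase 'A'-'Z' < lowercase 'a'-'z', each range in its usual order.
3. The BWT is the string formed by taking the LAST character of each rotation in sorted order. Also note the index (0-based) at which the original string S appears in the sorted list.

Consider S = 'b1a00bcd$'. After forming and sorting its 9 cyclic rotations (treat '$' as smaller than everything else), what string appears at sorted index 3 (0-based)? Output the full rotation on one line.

All 9 rotations (rotation i = S[i:]+S[:i]):
  rot[0] = b1a00bcd$
  rot[1] = 1a00bcd$b
  rot[2] = a00bcd$b1
  rot[3] = 00bcd$b1a
  rot[4] = 0bcd$b1a0
  rot[5] = bcd$b1a00
  rot[6] = cd$b1a00b
  rot[7] = d$b1a00bc
  rot[8] = $b1a00bcd
Sorted (with $ < everything):
  sorted[0] = $b1a00bcd
  sorted[1] = 00bcd$b1a
  sorted[2] = 0bcd$b1a0
  sorted[3] = 1a00bcd$b
  sorted[4] = a00bcd$b1
  sorted[5] = b1a00bcd$
  sorted[6] = bcd$b1a00
  sorted[7] = cd$b1a00b
  sorted[8] = d$b1a00bc
sorted[3] = 1a00bcd$b

Answer: 1a00bcd$b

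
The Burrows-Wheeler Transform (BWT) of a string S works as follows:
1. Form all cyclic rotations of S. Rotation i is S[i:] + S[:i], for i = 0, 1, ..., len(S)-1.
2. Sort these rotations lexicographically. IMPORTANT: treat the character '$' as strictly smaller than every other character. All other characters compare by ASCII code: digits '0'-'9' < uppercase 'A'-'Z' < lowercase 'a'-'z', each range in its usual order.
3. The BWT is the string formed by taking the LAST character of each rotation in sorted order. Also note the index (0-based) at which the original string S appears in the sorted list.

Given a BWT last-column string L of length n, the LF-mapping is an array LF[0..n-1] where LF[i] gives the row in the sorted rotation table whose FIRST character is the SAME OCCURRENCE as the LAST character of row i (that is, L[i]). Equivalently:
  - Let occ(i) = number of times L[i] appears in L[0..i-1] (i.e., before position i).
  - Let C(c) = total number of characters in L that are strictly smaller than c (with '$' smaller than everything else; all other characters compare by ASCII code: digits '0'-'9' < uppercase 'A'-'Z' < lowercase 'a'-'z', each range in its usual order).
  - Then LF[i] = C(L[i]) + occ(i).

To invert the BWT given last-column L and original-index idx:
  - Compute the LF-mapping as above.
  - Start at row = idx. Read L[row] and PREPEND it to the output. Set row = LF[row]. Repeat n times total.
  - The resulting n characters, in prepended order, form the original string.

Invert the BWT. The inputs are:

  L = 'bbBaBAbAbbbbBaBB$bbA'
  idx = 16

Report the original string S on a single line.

Answer: babBbABBABbBbaAbbbb$

Derivation:
LF mapping: 11 12 4 9 5 1 13 2 14 15 16 17 6 10 7 8 0 18 19 3
Walk LF starting at row 16, prepending L[row]:
  step 1: row=16, L[16]='$', prepend. Next row=LF[16]=0
  step 2: row=0, L[0]='b', prepend. Next row=LF[0]=11
  step 3: row=11, L[11]='b', prepend. Next row=LF[11]=17
  step 4: row=17, L[17]='b', prepend. Next row=LF[17]=18
  step 5: row=18, L[18]='b', prepend. Next row=LF[18]=19
  step 6: row=19, L[19]='A', prepend. Next row=LF[19]=3
  step 7: row=3, L[3]='a', prepend. Next row=LF[3]=9
  step 8: row=9, L[9]='b', prepend. Next row=LF[9]=15
  step 9: row=15, L[15]='B', prepend. Next row=LF[15]=8
  step 10: row=8, L[8]='b', prepend. Next row=LF[8]=14
  step 11: row=14, L[14]='B', prepend. Next row=LF[14]=7
  step 12: row=7, L[7]='A', prepend. Next row=LF[7]=2
  step 13: row=2, L[2]='B', prepend. Next row=LF[2]=4
  step 14: row=4, L[4]='B', prepend. Next row=LF[4]=5
  step 15: row=5, L[5]='A', prepend. Next row=LF[5]=1
  step 16: row=1, L[1]='b', prepend. Next row=LF[1]=12
  step 17: row=12, L[12]='B', prepend. Next row=LF[12]=6
  step 18: row=6, L[6]='b', prepend. Next row=LF[6]=13
  step 19: row=13, L[13]='a', prepend. Next row=LF[13]=10
  step 20: row=10, L[10]='b', prepend. Next row=LF[10]=16
Reversed output: babBbABBABbBbaAbbbb$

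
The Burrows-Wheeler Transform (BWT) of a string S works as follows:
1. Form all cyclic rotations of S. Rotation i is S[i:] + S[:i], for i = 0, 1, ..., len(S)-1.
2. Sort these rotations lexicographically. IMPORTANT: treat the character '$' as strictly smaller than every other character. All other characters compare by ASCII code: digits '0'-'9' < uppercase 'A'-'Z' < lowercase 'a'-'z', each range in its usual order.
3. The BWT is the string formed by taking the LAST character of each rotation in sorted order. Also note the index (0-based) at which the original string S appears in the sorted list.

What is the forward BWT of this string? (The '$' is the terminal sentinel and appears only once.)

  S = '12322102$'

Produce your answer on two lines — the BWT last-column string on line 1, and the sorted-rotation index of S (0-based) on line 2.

All 9 rotations (rotation i = S[i:]+S[:i]):
  rot[0] = 12322102$
  rot[1] = 2322102$1
  rot[2] = 322102$12
  rot[3] = 22102$123
  rot[4] = 2102$1232
  rot[5] = 102$12322
  rot[6] = 02$123221
  rot[7] = 2$1232210
  rot[8] = $12322102
Sorted (with $ < everything):
  sorted[0] = $12322102  (last char: '2')
  sorted[1] = 02$123221  (last char: '1')
  sorted[2] = 102$12322  (last char: '2')
  sorted[3] = 12322102$  (last char: '$')
  sorted[4] = 2$1232210  (last char: '0')
  sorted[5] = 2102$1232  (last char: '2')
  sorted[6] = 22102$123  (last char: '3')
  sorted[7] = 2322102$1  (last char: '1')
  sorted[8] = 322102$12  (last char: '2')
Last column: 212$02312
Original string S is at sorted index 3

Answer: 212$02312
3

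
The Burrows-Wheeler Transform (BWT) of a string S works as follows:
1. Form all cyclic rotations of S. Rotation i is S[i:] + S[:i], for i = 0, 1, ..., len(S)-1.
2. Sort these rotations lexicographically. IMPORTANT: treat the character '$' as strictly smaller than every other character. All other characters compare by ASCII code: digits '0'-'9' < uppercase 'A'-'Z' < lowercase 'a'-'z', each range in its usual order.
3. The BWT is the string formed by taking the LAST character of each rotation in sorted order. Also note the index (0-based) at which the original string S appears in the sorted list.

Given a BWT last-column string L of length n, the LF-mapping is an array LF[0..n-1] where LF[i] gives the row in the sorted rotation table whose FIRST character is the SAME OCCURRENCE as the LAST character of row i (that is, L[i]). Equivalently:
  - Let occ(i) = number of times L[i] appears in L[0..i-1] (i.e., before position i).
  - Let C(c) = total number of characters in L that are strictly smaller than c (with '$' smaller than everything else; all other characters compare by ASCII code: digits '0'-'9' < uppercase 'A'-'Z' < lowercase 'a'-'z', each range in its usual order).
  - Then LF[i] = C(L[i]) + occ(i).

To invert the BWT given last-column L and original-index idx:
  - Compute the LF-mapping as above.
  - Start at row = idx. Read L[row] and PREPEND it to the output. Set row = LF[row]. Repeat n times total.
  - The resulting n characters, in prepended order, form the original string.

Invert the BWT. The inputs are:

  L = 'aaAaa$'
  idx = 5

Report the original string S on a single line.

LF mapping: 2 3 1 4 5 0
Walk LF starting at row 5, prepending L[row]:
  step 1: row=5, L[5]='$', prepend. Next row=LF[5]=0
  step 2: row=0, L[0]='a', prepend. Next row=LF[0]=2
  step 3: row=2, L[2]='A', prepend. Next row=LF[2]=1
  step 4: row=1, L[1]='a', prepend. Next row=LF[1]=3
  step 5: row=3, L[3]='a', prepend. Next row=LF[3]=4
  step 6: row=4, L[4]='a', prepend. Next row=LF[4]=5
Reversed output: aaaAa$

Answer: aaaAa$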